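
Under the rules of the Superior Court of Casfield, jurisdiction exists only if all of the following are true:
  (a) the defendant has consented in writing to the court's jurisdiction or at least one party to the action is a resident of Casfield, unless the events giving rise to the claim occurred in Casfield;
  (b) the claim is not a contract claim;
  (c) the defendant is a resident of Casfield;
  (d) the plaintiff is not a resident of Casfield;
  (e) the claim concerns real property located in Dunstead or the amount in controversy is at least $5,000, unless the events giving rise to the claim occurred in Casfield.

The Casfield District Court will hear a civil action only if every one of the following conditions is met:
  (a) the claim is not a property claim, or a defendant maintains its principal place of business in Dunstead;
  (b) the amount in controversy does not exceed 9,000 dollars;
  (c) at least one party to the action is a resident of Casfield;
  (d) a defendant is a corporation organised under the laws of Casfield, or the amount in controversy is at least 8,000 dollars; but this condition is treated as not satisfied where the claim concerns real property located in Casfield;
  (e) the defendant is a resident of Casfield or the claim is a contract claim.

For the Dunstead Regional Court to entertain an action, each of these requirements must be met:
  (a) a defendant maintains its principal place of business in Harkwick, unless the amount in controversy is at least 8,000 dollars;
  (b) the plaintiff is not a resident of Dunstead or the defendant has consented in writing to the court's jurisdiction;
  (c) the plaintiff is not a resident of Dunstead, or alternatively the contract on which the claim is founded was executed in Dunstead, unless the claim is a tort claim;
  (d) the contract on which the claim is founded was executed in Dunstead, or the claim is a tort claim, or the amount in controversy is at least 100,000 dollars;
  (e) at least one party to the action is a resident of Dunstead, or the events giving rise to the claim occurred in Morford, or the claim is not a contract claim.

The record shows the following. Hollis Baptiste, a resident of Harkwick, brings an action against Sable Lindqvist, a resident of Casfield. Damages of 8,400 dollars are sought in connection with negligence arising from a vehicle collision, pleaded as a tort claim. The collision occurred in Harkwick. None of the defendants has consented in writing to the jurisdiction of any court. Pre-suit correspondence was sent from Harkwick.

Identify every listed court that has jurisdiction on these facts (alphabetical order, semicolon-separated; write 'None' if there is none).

the Casfield District Court; the Dunstead Regional Court; the Superior Court of Casfield

The Superior Court of Casfield:
  (a) Sable Lindqvist resides in Casfield — that alternative is enough. Condition met.
  (b) The claim is a tort claim, not a contract claim. Met.
  (c) The defendant resides in Casfield. Met.
  (d) The plaintiff resides in Harkwick, which is not Casfield. Condition met.
  (e) The amount in controversy is 8,400 dollars, which meets the 5,000 dollars floor, which satisfies one of the alternatives. Met.
  → The court has jurisdiction.
The Casfield District Court:
  (a) The claim is a tort claim, not a property claim — that alternative is enough. Condition met.
  (b) The amount in controversy is USD 8,400, within the $9,000 ceiling. Satisfied.
  (c) Sable Lindqvist resides in Casfield. Condition met.
  (d) The amount in controversy is USD 8,400, which meets the USD 8,000 floor — that alternative is enough. The exception is not triggered, since the claim does not concern real property. Met.
  (e) The defendant resides in Casfield, so one alternative holds. Satisfied.
  → The court has jurisdiction.
The Dunstead Regional Court:
  (a) No defendant is a corporation. However, the amount in controversy is USD 8,400, which meets the $8,000 floor, so the 'unless' proviso supplies this condition. Met.
  (b) The plaintiff resides in Harkwick, which is not Dunstead, which satisfies one of the alternatives. Condition met.
  (c) The plaintiff resides in Harkwick, which is not Dunstead, so one alternative holds. Condition met.
  (d) The claim is a tort claim, so one alternative holds. Satisfied.
  (e) The claim is a tort claim, not a contract claim, so one alternative holds. Met.
  → Every requirement is satisfied — jurisdiction.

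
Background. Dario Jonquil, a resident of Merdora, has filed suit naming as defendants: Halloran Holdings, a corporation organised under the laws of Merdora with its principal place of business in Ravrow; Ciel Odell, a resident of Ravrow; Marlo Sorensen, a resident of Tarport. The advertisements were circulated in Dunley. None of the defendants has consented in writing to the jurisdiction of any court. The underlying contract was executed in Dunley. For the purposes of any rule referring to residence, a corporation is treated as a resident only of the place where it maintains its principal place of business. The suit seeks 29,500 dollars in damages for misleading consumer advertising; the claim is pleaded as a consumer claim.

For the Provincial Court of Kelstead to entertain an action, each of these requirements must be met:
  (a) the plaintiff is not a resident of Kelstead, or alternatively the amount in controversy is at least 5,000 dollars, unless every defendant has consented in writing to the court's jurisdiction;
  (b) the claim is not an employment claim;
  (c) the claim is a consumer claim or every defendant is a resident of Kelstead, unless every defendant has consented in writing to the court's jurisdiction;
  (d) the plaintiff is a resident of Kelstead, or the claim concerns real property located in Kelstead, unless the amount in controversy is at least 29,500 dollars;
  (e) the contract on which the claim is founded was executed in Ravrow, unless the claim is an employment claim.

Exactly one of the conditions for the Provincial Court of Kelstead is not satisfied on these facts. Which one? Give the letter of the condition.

The Provincial Court of Kelstead:
  (a) The plaintiff resides in Merdora, which is not Kelstead, so one alternative holds. Met.
  (b) The claim is a consumer claim, not an employment claim. Met.
  (c) The claim is a consumer claim, which satisfies one of the alternatives. Condition met.
  (d) The plaintiff resides in Merdora, not Kelstead; the claim does not concern real property — none of the alternatives is met. However, the amount in controversy is $29,500, which meets the 29,500 dollars floor, so the 'unless' proviso supplies this condition. Condition met.
  (e) The contract was executed in Dunley, not Ravrow. The proviso offers no rescue either, since the claim is a consumer claim, not an employment claim. Condition not met.
Only condition (e) fails.

(e)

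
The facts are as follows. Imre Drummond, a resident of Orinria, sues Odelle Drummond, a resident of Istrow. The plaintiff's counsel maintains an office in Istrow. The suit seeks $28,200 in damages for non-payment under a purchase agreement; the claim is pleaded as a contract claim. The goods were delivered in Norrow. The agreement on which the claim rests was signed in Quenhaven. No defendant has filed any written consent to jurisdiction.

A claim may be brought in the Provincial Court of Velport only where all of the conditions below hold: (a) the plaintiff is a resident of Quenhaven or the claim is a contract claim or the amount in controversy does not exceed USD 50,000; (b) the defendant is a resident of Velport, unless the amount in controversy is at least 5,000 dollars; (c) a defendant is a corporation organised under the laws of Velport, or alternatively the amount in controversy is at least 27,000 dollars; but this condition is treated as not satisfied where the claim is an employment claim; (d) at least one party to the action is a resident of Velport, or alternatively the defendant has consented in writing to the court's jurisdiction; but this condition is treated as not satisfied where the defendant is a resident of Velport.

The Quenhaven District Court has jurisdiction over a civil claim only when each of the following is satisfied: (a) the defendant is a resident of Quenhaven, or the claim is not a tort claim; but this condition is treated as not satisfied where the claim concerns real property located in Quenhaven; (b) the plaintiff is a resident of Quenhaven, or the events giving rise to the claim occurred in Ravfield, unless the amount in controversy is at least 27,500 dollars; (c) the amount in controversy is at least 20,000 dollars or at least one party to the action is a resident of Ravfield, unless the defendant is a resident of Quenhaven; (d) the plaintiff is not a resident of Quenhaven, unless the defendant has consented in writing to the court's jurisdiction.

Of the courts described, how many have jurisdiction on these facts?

The Provincial Court of Velport:
  (a) The claim is a contract claim, so one alternative holds. Condition met.
  (b) The defendant resides in Istrow, not Velport. However, the amount in controversy is 28,200 dollars, which meets the 5,000 dollars floor, so the 'unless' proviso supplies this condition. Condition met.
  (c) The amount in controversy is 28,200 dollars, which meets the 27,000 dollars floor — that alternative is enough. The exception is not triggered, since the claim is a contract claim, not an employment claim. Condition met.
  (d) No party resides in Velport; no such written consent has been filed — no alternative holds. Not satisfied.
  → No jurisdiction.
The Quenhaven District Court:
  (a) The claim is a contract claim, not a tort claim, which satisfies one of the alternatives. And the carve-out is inapplicable — the claim does not concern real property. Condition met.
  (b) The plaintiff resides in Orinria, not Quenhaven; the operative events occurred in Norrow, not Ravfield — every alternative fails. But the amount in controversy is 28,200 dollars, which meets the 27,500 dollars floor, and the 'unless' clause therefore excuses the requirement. Satisfied.
  (c) The amount in controversy is 28,200 dollars, which meets the USD 20,000 floor, so one alternative holds. Met.
  (d) The plaintiff resides in Orinria, which is not Quenhaven. Condition met.
  → The court has jurisdiction.
Courts with jurisdiction: the Quenhaven District Court — 1 in total.

1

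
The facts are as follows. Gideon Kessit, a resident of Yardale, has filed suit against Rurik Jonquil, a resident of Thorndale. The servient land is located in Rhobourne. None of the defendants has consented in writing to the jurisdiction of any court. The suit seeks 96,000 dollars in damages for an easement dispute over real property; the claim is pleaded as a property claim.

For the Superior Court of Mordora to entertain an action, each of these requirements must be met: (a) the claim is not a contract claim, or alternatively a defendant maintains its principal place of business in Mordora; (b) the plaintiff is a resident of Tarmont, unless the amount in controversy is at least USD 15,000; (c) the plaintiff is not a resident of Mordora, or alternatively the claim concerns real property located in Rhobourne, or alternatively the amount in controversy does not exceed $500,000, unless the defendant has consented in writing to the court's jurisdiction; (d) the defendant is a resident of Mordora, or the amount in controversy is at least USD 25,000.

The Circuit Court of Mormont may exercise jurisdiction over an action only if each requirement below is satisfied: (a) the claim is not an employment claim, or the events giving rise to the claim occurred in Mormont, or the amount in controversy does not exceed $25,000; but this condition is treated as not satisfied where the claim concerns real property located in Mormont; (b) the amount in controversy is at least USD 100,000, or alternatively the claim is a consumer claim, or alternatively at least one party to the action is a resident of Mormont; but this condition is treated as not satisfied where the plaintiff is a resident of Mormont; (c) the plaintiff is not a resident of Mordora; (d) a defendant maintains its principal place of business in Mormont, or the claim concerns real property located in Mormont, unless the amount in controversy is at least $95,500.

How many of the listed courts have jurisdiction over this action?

The Superior Court of Mordora:
  (a) The claim is a property claim, not a contract claim, which satisfies one of the alternatives. Satisfied.
  (b) The plaintiff resides in Yardale, not Tarmont. The proviso rescues it, though: the amount in controversy is 96,000 dollars, which meets the USD 15,000 floor. Met.
  (c) The plaintiff resides in Yardale, which is not Mordora, which satisfies one of the alternatives. Met.
  (d) The amount in controversy is $96,000, which meets the 25,000 dollars floor — that alternative is enough. Satisfied.
  → Jurisdiction lies.
The Circuit Court of Mormont:
  (a) The claim is a property claim, not an employment claim, which satisfies one of the alternatives. The carve-out does not apply: the property lies in Rhobourne, not Mormont. Condition met.
  (b) The amount in controversy is USD 96,000, below the USD 100,000 floor; the claim is a property claim, not a consumer claim; no party resides in Mormont — none of the alternatives is met. Not met.
  (c) The plaintiff resides in Yardale, which is not Mordora. Condition met.
  (d) No defendant is a corporation; the property lies in Rhobourne, not Mormont — no alternative holds. But the amount in controversy is USD 96,000, which meets the USD 95,500 floor, and the 'unless' clause therefore excuses the requirement. Met.
  → No jurisdiction.
Courts with jurisdiction: the Superior Court of Mordora — 1 in total.

1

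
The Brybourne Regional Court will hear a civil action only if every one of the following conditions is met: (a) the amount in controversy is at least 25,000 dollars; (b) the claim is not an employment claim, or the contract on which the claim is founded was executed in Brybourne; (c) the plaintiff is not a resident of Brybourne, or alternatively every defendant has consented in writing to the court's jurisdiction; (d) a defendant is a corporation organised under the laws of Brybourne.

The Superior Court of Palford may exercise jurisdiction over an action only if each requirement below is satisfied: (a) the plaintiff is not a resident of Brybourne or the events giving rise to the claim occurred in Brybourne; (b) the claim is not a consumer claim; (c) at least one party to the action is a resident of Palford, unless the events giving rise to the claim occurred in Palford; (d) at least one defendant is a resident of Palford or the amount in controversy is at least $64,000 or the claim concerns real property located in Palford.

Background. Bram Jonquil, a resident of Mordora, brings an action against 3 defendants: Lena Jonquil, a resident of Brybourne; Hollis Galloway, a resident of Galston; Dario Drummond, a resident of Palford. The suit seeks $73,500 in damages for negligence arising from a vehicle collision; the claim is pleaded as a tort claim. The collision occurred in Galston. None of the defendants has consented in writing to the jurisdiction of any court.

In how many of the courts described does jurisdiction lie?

1

The Brybourne Regional Court:
  (a) The amount in controversy is $73,500, which meets the USD 25,000 floor. Condition met.
  (b) The claim is a tort claim, not an employment claim, which satisfies one of the alternatives. Met.
  (c) The plaintiff resides in Mordora, which is not Brybourne, so one alternative holds. Met.
  (d) No defendant is a corporation. Not satisfied.
  → No jurisdiction.
The Superior Court of Palford:
  (a) The plaintiff resides in Mordora, which is not Brybourne — that alternative is enough. Met.
  (b) The claim is a tort claim, not a consumer claim. Met.
  (c) Dario Drummond resides in Palford. Met.
  (d) Dario Drummond resides in Palford, so one alternative holds. Met.
  → Every requirement is satisfied — jurisdiction.
Courts with jurisdiction: the Superior Court of Palford — 1 in total.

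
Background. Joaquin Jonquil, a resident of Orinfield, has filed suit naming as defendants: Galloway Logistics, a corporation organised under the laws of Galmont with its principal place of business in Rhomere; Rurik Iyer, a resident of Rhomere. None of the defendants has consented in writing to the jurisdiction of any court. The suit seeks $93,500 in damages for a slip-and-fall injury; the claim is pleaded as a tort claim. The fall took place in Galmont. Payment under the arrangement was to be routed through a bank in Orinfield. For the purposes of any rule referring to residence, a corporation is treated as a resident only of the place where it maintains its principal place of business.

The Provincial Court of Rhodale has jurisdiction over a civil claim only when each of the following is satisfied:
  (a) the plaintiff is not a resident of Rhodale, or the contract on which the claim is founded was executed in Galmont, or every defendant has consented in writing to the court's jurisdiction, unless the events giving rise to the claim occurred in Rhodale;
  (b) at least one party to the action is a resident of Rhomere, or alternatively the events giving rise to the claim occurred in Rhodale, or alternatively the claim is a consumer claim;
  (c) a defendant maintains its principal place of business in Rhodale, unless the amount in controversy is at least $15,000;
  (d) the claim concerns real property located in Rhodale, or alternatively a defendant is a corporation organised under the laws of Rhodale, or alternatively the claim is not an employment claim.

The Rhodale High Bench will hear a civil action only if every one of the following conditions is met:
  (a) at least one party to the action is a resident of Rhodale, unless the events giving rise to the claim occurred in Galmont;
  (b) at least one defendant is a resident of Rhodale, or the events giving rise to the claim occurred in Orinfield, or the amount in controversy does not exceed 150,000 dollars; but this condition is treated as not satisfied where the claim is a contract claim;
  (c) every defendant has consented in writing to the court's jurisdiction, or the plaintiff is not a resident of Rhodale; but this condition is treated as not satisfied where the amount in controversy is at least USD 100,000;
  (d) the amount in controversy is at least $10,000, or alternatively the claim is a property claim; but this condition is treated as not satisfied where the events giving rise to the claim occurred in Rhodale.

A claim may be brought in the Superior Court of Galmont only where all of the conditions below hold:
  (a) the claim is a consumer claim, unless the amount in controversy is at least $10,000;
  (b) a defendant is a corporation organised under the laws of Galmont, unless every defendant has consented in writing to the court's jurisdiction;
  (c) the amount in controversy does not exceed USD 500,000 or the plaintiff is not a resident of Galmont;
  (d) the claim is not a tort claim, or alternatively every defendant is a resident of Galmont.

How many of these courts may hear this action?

The Provincial Court of Rhodale:
  (a) The plaintiff resides in Orinfield, which is not Rhodale, which satisfies one of the alternatives. Condition met.
  (b) Galloway Logistics resides in Rhomere, so one alternative holds. Satisfied.
  (c) The corporate defendant(s) have their principal place of business in Rhomere, not Rhodale. However, the amount in controversy is USD 93,500, which meets the $15,000 floor, so the 'unless' proviso supplies this condition. Satisfied.
  (d) The claim is a tort claim, not an employment claim, so this disjunct is met. Met.
  → Every requirement is satisfied — jurisdiction.
The Rhodale High Bench:
  (a) No party resides in Rhodale. However, the operative events occurred in Galmont, so the 'unless' proviso supplies this condition. Condition met.
  (b) The amount in controversy is 93,500 dollars, within the USD 150,000 ceiling, which satisfies one of the alternatives. And the carve-out is inapplicable — the claim is a tort claim, not a contract claim. Met.
  (c) The plaintiff resides in Orinfield, which is not Rhodale, which satisfies one of the alternatives. And the carve-out is inapplicable — the amount in controversy is 93,500 dollars, below the 100,000 dollars floor. Condition met.
  (d) The amount in controversy is 93,500 dollars, which meets the 10,000 dollars floor, which satisfies one of the alternatives. The exception is not triggered, since the operative events occurred in Galmont, not Rhodale. Satisfied.
  → Every requirement is satisfied — jurisdiction.
The Superior Court of Galmont:
  (a) The claim is a tort claim, not a consumer claim. The proviso rescues it, though: the amount in controversy is USD 93,500, which meets the USD 10,000 floor. Satisfied.
  (b) Galloway Logistics is organised under the laws of Galmont. Met.
  (c) The amount in controversy is 93,500 dollars, within the USD 500,000 ceiling, so one alternative holds. Condition met.
  (d) The claim is a tort claim; the defendants reside as follows — Galloway Logistics in Rhomere, Rurik Iyer in Rhomere — not all in Galmont — every alternative fails. Fails.
  → At least one condition fails; no jurisdiction.
Courts with jurisdiction: the Provincial Court of Rhodale, the Rhodale High Bench — 2 in total.

2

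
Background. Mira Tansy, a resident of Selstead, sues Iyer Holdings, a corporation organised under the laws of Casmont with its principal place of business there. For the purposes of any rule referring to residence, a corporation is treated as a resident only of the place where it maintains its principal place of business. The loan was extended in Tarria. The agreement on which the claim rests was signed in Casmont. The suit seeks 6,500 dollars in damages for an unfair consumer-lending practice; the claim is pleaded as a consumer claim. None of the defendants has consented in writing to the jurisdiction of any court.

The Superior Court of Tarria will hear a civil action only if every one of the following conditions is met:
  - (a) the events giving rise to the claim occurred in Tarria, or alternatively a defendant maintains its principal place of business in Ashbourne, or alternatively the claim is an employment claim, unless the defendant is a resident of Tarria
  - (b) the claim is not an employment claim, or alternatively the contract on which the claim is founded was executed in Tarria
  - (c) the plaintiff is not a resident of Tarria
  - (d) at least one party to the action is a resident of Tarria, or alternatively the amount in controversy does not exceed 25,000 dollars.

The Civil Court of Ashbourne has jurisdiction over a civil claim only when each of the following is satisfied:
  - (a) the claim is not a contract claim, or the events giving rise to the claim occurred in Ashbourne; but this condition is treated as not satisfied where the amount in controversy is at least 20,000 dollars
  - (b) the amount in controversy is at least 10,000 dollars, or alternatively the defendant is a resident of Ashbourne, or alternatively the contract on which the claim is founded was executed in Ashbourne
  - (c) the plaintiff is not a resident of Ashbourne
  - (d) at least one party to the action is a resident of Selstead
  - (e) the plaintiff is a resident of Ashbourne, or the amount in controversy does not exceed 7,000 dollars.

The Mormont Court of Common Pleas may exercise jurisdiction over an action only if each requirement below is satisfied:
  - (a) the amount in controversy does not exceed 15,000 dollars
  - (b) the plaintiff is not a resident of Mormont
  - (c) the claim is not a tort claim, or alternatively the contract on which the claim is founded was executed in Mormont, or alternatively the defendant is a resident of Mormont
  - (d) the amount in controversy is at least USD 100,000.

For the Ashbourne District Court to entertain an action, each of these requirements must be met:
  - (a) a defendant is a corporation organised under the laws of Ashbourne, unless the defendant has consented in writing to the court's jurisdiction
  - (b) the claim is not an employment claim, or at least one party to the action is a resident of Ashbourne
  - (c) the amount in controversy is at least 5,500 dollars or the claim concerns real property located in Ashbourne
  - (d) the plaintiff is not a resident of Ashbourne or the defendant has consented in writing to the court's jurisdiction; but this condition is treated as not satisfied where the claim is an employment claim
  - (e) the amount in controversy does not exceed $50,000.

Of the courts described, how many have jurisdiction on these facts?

The Superior Court of Tarria:
  (a) The operative events occurred in Tarria, which satisfies one of the alternatives. Condition met.
  (b) The claim is a consumer claim, not an employment claim — that alternative is enough. Satisfied.
  (c) The plaintiff resides in Selstead, which is not Tarria. Condition met.
  (d) The amount in controversy is $6,500, within the USD 25,000 ceiling, which satisfies one of the alternatives. Satisfied.
  → All conditions met; jurisdiction exists.
The Civil Court of Ashbourne:
  (a) The claim is a consumer claim, not a contract claim, so one alternative holds. The exception is not triggered, since the amount in controversy is 6,500 dollars, below the $20,000 floor. Satisfied.
  (b) The amount in controversy is 6,500 dollars, below the USD 10,000 floor; the defendant resides in Casmont, not Ashbourne; the contract was executed in Casmont, not Ashbourne — no alternative holds. Condition not met.
  (c) The plaintiff resides in Selstead, which is not Ashbourne. Condition met.
  (d) Mira Tansy resides in Selstead. Met.
  (e) The amount in controversy is USD 6,500, within the USD 7,000 ceiling, so this disjunct is met. Met.
  → At least one condition fails; no jurisdiction.
The Mormont Court of Common Pleas:
  (a) The amount in controversy is 6,500 dollars, within the USD 15,000 ceiling. Condition met.
  (b) The plaintiff resides in Selstead, which is not Mormont. Satisfied.
  (c) The claim is a consumer claim, not a tort claim — that alternative is enough. Satisfied.
  (d) The amount in controversy is $6,500, below the $100,000 floor. Not satisfied.
  → Not every requirement is met — no jurisdiction.
The Ashbourne District Court:
  (a) The corporate defendant(s) are organised in Casmont, not Ashbourne. And no such written consent has been filed, so the proviso does not save it. Not satisfied.
  (b) The claim is a consumer claim, not an employment claim, so this disjunct is met. Met.
  (c) The amount in controversy is $6,500, which meets the 5,500 dollars floor, so this disjunct is met. Met.
  (d) The plaintiff resides in Selstead, which is not Ashbourne — that alternative is enough. And the carve-out is inapplicable — the claim is a consumer claim, not an employment claim. Met.
  (e) The amount in controversy is USD 6,500, within the 50,000 dollars ceiling. Satisfied.
  → The court lacks jurisdiction.
Courts with jurisdiction: the Superior Court of Tarria — 1 in total.

1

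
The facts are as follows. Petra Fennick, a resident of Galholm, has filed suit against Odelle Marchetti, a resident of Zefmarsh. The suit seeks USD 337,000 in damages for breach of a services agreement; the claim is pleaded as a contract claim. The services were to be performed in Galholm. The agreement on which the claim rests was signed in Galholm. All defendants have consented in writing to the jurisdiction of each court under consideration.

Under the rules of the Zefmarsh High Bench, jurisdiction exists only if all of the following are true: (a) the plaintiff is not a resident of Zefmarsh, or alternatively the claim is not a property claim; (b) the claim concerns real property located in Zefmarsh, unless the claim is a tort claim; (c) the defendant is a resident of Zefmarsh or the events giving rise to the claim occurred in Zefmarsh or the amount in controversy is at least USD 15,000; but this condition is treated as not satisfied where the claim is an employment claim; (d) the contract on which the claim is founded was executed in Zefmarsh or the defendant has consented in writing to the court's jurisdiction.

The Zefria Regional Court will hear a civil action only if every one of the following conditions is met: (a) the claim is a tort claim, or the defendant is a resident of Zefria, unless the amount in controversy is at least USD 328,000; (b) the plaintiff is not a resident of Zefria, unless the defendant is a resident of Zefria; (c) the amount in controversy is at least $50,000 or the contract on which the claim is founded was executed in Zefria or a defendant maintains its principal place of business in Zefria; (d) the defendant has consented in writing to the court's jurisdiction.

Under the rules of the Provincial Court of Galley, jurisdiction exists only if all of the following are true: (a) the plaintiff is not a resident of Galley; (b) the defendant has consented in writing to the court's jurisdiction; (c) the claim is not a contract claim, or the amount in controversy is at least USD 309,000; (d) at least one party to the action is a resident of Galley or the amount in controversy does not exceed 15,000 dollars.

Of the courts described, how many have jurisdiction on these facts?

The Zefmarsh High Bench:
  (a) The plaintiff resides in Galholm, which is not Zefmarsh — that alternative is enough. Satisfied.
  (b) The claim does not concern real property. Nor does the 'unless' clause help: the claim is a contract claim, not a tort claim. Fails.
  (c) The defendant resides in Zefmarsh, so this disjunct is met. And the carve-out is inapplicable — the claim is a contract claim, not an employment claim. Met.
  (d) Every defendant has filed written consent, so this disjunct is met. Met.
  → The court lacks jurisdiction.
The Zefria Regional Court:
  (a) The claim is a contract claim, not a tort claim; the defendant resides in Zefmarsh, not Zefria — none of the alternatives is met. The proviso rescues it, though: the amount in controversy is USD 337,000, which meets the 328,000 dollars floor. Satisfied.
  (b) The plaintiff resides in Galholm, which is not Zefria. Condition met.
  (c) The amount in controversy is USD 337,000, which meets the 50,000 dollars floor, so one alternative holds. Satisfied.
  (d) Every defendant has filed written consent. Condition met.
  → Jurisdiction lies.
The Provincial Court of Galley:
  (a) The plaintiff resides in Galholm, which is not Galley. Condition met.
  (b) Every defendant has filed written consent. Met.
  (c) The amount in controversy is $337,000, which meets the 309,000 dollars floor, so one alternative holds. Condition met.
  (d) No party resides in Galley; the amount in controversy is $337,000, above the 15,000 dollars ceiling — every alternative fails. Condition not met.
  → No jurisdiction.
Courts with jurisdiction: the Zefria Regional Court — 1 in total.

1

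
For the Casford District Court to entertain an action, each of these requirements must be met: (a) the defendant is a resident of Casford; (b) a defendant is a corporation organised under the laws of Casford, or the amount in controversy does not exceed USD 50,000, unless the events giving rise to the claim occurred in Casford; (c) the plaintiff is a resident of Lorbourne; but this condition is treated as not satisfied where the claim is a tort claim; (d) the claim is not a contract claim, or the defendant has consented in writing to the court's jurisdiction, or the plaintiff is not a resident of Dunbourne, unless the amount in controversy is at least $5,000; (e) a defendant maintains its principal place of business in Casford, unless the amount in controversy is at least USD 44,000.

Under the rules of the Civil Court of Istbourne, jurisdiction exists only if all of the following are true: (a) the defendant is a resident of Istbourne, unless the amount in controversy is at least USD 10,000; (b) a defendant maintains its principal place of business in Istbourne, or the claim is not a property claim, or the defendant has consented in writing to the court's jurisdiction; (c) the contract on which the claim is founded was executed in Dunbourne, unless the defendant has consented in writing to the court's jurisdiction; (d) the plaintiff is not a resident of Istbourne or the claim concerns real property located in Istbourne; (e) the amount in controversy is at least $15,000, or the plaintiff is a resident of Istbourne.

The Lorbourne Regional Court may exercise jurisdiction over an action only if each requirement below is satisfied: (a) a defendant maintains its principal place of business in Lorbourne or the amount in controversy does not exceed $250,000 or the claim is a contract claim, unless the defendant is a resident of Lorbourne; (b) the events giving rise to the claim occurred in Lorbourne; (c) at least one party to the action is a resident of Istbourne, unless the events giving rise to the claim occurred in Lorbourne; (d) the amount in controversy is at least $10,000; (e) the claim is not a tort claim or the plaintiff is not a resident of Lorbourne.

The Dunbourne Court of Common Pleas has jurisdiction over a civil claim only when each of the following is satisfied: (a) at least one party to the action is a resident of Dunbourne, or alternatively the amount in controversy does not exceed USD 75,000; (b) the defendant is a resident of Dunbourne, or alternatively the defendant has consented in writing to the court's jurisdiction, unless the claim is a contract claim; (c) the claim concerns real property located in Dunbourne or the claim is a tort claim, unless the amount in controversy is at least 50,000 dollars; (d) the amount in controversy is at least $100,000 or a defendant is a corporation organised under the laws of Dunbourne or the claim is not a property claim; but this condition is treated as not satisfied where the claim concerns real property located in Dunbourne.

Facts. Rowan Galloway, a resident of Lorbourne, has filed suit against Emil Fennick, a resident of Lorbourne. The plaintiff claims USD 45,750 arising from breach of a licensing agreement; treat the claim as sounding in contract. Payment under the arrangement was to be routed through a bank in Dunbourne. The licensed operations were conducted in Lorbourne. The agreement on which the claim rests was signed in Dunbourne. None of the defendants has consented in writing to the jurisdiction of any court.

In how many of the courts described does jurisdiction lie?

2

The Casford District Court:
  (a) The defendant resides in Lorbourne, not Casford. Not met.
  (b) The amount in controversy is 45,750 dollars, within the USD 50,000 ceiling, so this disjunct is met. Met.
  (c) The plaintiff resides in Lorbourne. The carve-out does not apply: the claim is a contract claim, not a tort claim. Condition met.
  (d) The plaintiff resides in Lorbourne, which is not Dunbourne — that alternative is enough. Met.
  (e) No defendant is a corporation. But the amount in controversy is 45,750 dollars, which meets the $44,000 floor, and the 'unless' clause therefore excuses the requirement. Satisfied.
  → At least one condition fails; no jurisdiction.
The Civil Court of Istbourne:
  (a) The defendant resides in Lorbourne, not Istbourne. But the amount in controversy is $45,750, which meets the USD 10,000 floor, and the 'unless' clause therefore excuses the requirement. Satisfied.
  (b) The claim is a contract claim, not a property claim, which satisfies one of the alternatives. Satisfied.
  (c) The contract was executed in Dunbourne. Met.
  (d) The plaintiff resides in Lorbourne, which is not Istbourne, so this disjunct is met. Met.
  (e) The amount in controversy is USD 45,750, which meets the USD 15,000 floor, so one alternative holds. Condition met.
  → Every requirement is satisfied — jurisdiction.
The Lorbourne Regional Court:
  (a) The amount in controversy is 45,750 dollars, within the $250,000 ceiling, which satisfies one of the alternatives. Met.
  (b) The operative events occurred in Lorbourne. Met.
  (c) No party resides in Istbourne. But the operative events occurred in Lorbourne, and the 'unless' clause therefore excuses the requirement. Condition met.
  (d) The amount in controversy is USD 45,750, which meets the $10,000 floor. Condition met.
  (e) The claim is a contract claim, not a tort claim, so this disjunct is met. Satisfied.
  → All conditions met; jurisdiction exists.
The Dunbourne Court of Common Pleas:
  (a) The amount in controversy is $45,750, within the $75,000 ceiling, so one alternative holds. Condition met.
  (b) The defendant resides in Lorbourne, not Dunbourne; no such written consent has been filed — none of the alternatives is met. But the claim is a contract claim, and the 'unless' clause therefore excuses the requirement. Condition met.
  (c) The claim does not concern real property; the claim is a contract claim, not a tort claim — every alternative fails. Nor does the 'unless' clause help: the amount in controversy is $45,750, below the $50,000 floor. Fails.
  (d) The claim is a contract claim, not a property claim, so one alternative holds. The exception is not triggered, since the claim does not concern real property. Condition met.
  → At least one condition fails; no jurisdiction.
Courts with jurisdiction: the Civil Court of Istbourne, the Lorbourne Regional Court — 2 in total.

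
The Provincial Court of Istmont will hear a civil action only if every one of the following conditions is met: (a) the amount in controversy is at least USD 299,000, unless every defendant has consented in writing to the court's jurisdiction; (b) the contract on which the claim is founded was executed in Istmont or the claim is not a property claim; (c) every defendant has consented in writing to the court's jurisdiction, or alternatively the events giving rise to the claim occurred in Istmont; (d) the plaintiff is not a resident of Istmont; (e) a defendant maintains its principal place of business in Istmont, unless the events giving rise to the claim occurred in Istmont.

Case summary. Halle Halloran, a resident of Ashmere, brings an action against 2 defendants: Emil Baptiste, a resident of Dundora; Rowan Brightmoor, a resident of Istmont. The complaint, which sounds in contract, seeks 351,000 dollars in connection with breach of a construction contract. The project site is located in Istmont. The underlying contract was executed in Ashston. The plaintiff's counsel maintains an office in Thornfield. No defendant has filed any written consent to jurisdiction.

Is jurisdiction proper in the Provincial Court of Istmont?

Yes

The Provincial Court of Istmont:
  (a) The amount in controversy is USD 351,000, which meets the 299,000 dollars floor. Satisfied.
  (b) The claim is a contract claim, not a property claim — that alternative is enough. Met.
  (c) The operative events occurred in Istmont — that alternative is enough. Satisfied.
  (d) The plaintiff resides in Ashmere, which is not Istmont. Satisfied.
  (e) No defendant is a corporation. However, the operative events occurred in Istmont, so the 'unless' proviso supplies this condition. Condition met.
  → Every requirement is satisfied — jurisdiction.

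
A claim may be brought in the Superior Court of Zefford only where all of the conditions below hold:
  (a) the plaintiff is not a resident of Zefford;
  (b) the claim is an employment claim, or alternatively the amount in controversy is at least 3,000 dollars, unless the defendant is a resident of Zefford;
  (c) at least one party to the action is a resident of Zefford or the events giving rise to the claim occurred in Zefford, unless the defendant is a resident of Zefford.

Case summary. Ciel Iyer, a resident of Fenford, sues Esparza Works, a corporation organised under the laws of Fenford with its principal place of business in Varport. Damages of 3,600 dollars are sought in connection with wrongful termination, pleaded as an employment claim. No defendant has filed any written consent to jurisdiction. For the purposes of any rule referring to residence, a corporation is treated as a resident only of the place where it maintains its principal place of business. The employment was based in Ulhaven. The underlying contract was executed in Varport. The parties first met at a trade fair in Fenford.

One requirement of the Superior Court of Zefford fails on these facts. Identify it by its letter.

(c)

The Superior Court of Zefford:
  (a) The plaintiff resides in Fenford, which is not Zefford. Satisfied.
  (b) The claim is an employment claim, so one alternative holds. Satisfied.
  (c) No party resides in Zefford; the operative events occurred in Ulhaven, not Zefford — every alternative fails. Nor does the 'unless' clause help: the defendant resides in Varport, not Zefford. Not satisfied.
Only condition (c) fails.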